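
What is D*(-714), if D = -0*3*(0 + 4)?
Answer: 0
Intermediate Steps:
D = 0 (D = -0*4 = -1*0 = 0)
D*(-714) = 0*(-714) = 0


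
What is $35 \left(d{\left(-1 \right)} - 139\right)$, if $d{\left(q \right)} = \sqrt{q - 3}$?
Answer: $-4865 + 70 i \approx -4865.0 + 70.0 i$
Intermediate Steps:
$d{\left(q \right)} = \sqrt{-3 + q}$
$35 \left(d{\left(-1 \right)} - 139\right) = 35 \left(\sqrt{-3 - 1} - 139\right) = 35 \left(\sqrt{-4} - 139\right) = 35 \left(2 i - 139\right) = 35 \left(-139 + 2 i\right) = -4865 + 70 i$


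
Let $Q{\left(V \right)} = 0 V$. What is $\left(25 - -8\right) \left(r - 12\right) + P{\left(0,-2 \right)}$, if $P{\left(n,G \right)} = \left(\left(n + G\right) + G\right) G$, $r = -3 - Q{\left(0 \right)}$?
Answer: $-487$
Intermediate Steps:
$Q{\left(V \right)} = 0$
$r = -3$ ($r = -3 - 0 = -3 + 0 = -3$)
$P{\left(n,G \right)} = G \left(n + 2 G\right)$ ($P{\left(n,G \right)} = \left(\left(G + n\right) + G\right) G = \left(n + 2 G\right) G = G \left(n + 2 G\right)$)
$\left(25 - -8\right) \left(r - 12\right) + P{\left(0,-2 \right)} = \left(25 - -8\right) \left(-3 - 12\right) - 2 \left(0 + 2 \left(-2\right)\right) = \left(25 + 8\right) \left(-3 - 12\right) - 2 \left(0 - 4\right) = 33 \left(-15\right) - -8 = -495 + 8 = -487$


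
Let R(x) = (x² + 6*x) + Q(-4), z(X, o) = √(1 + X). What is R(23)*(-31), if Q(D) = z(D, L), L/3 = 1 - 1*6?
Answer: -20677 - 31*I*√3 ≈ -20677.0 - 53.694*I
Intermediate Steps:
L = -15 (L = 3*(1 - 1*6) = 3*(1 - 6) = 3*(-5) = -15)
Q(D) = √(1 + D)
R(x) = x² + 6*x + I*√3 (R(x) = (x² + 6*x) + √(1 - 4) = (x² + 6*x) + √(-3) = (x² + 6*x) + I*√3 = x² + 6*x + I*√3)
R(23)*(-31) = (23² + 6*23 + I*√3)*(-31) = (529 + 138 + I*√3)*(-31) = (667 + I*√3)*(-31) = -20677 - 31*I*√3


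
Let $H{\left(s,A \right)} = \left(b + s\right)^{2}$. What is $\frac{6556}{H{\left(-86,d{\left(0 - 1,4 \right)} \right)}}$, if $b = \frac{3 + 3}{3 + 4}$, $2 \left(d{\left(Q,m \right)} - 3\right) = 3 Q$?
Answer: $\frac{539}{596} \approx 0.90436$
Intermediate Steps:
$d{\left(Q,m \right)} = 3 + \frac{3 Q}{2}$
$b = \frac{6}{7} \approx 0.85714$
$H{\left(s,A \right)} = \left(\frac{6}{7} + s\right)^{2}$
$\frac{6556}{H{\left(-86,d{\left(0 - 1,4 \right)} \right)}} = \frac{6556}{\frac{1}{49} \left(6 + 7 \left(-86\right)\right)^{2}} = \frac{6556}{\frac{1}{49} \left(6 - 602\right)^{2}} = \frac{6556}{\frac{1}{49} \left(-596\right)^{2}} = \frac{6556}{\frac{1}{49} \cdot 355216} = \frac{6556}{\frac{355216}{49}} = 6556 \cdot \frac{49}{355216} = \frac{539}{596}$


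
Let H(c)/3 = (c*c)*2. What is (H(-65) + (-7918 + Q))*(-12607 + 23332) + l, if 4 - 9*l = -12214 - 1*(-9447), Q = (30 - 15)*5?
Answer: 1689865946/9 ≈ 1.8776e+8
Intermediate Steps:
H(c) = 6*c**2 (H(c) = 3*((c*c)*2) = 3*(c**2*2) = 3*(2*c**2) = 6*c**2)
Q = 75 (Q = 15*5 = 75)
l = 2771/9 (l = 4/9 - (-12214 - 1*(-9447))/9 = 4/9 - (-12214 + 9447)/9 = 4/9 - 1/9*(-2767) = 4/9 + 2767/9 = 2771/9 ≈ 307.89)
(H(-65) + (-7918 + Q))*(-12607 + 23332) + l = (6*(-65)**2 + (-7918 + 75))*(-12607 + 23332) + 2771/9 = (6*4225 - 7843)*10725 + 2771/9 = (25350 - 7843)*10725 + 2771/9 = 17507*10725 + 2771/9 = 187762575 + 2771/9 = 1689865946/9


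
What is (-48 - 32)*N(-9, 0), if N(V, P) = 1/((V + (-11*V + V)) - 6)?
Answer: -16/15 ≈ -1.0667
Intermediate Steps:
N(V, P) = 1/(-6 - 9*V) (N(V, P) = 1/((V - 10*V) - 6) = 1/(-9*V - 6) = 1/(-6 - 9*V))
(-48 - 32)*N(-9, 0) = (-48 - 32)*(-1/(6 + 9*(-9))) = -(-80)/(6 - 81) = -(-80)/(-75) = -(-80)*(-1)/75 = -80*1/75 = -16/15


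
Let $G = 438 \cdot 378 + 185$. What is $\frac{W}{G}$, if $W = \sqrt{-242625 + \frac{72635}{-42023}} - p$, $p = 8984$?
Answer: $- \frac{8984}{165749} + \frac{i \sqrt{428462432189230}}{6965270227} \approx -0.054202 + 0.0029718 i$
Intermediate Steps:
$G = 165749$ ($G = 165564 + 185 = 165749$)
$W = -8984 + \frac{i \sqrt{428462432189230}}{42023}$ ($W = \sqrt{-242625 + \frac{72635}{-42023}} - 8984 = \sqrt{-242625 + 72635 \left(- \frac{1}{42023}\right)} - 8984 = \sqrt{-242625 - \frac{72635}{42023}} - 8984 = \sqrt{- \frac{10195903010}{42023}} - 8984 = \frac{i \sqrt{428462432189230}}{42023} - 8984 = -8984 + \frac{i \sqrt{428462432189230}}{42023} \approx -8984.0 + 492.57 i$)
$\frac{W}{G} = \frac{-8984 + \frac{i \sqrt{428462432189230}}{42023}}{165749} = \left(-8984 + \frac{i \sqrt{428462432189230}}{42023}\right) \frac{1}{165749} = - \frac{8984}{165749} + \frac{i \sqrt{428462432189230}}{6965270227}$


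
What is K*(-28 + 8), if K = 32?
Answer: -640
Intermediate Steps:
K*(-28 + 8) = 32*(-28 + 8) = 32*(-20) = -640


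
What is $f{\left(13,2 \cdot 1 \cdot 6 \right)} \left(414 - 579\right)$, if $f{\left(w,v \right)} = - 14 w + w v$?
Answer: $4290$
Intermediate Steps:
$f{\left(w,v \right)} = - 14 w + v w$
$f{\left(13,2 \cdot 1 \cdot 6 \right)} \left(414 - 579\right) = 13 \left(-14 + 2 \cdot 1 \cdot 6\right) \left(414 - 579\right) = 13 \left(-14 + 2 \cdot 6\right) \left(-165\right) = 13 \left(-14 + 12\right) \left(-165\right) = 13 \left(-2\right) \left(-165\right) = \left(-26\right) \left(-165\right) = 4290$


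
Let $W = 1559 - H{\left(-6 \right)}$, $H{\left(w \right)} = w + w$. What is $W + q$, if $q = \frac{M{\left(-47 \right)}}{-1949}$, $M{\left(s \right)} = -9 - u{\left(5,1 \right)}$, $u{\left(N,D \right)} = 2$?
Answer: $\frac{3061890}{1949} \approx 1571.0$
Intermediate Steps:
$M{\left(s \right)} = -11$ ($M{\left(s \right)} = -9 - 2 = -11$)
$H{\left(w \right)} = 2 w$
$W = 1571$ ($W = 1559 - 2 \left(-6\right) = 1559 - -12 = 1559 + 12 = 1571$)
$q = \frac{11}{1949}$ ($q = - \frac{11}{-1949} = \left(-11\right) \left(- \frac{1}{1949}\right) = \frac{11}{1949} \approx 0.0056439$)
$W + q = 1571 + \frac{11}{1949} = \frac{3061890}{1949}$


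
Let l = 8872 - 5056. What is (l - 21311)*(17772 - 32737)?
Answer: 261812675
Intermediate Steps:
l = 3816
(l - 21311)*(17772 - 32737) = (3816 - 21311)*(17772 - 32737) = -17495*(-14965) = 261812675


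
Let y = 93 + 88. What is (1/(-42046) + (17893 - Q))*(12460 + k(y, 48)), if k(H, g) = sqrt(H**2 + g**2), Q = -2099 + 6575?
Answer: 3514537257630/21023 + 564131181*sqrt(35065)/42046 ≈ 1.6969e+8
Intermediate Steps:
Q = 4476
y = 181
(1/(-42046) + (17893 - Q))*(12460 + k(y, 48)) = (1/(-42046) + (17893 - 1*4476))*(12460 + sqrt(181**2 + 48**2)) = (-1/42046 + (17893 - 4476))*(12460 + sqrt(32761 + 2304)) = (-1/42046 + 13417)*(12460 + sqrt(35065)) = 564131181*(12460 + sqrt(35065))/42046 = 3514537257630/21023 + 564131181*sqrt(35065)/42046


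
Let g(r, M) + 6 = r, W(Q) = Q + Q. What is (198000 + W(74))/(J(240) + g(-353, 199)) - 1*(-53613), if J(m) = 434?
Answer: 4219123/75 ≈ 56255.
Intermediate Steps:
W(Q) = 2*Q
g(r, M) = -6 + r
(198000 + W(74))/(J(240) + g(-353, 199)) - 1*(-53613) = (198000 + 2*74)/(434 + (-6 - 353)) - 1*(-53613) = (198000 + 148)/(434 - 359) + 53613 = 198148/75 + 53613 = 4219123/75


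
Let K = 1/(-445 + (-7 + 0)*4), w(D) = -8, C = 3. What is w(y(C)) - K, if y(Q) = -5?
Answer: -3783/473 ≈ -7.9979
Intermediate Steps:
K = -1/473 (K = 1/(-445 - 7*4) = 1/(-445 - 28) = 1/(-473) = -1/473 ≈ -0.0021142)
w(y(C)) - K = -8 - 1*(-1/473) = -8 + 1/473 = -3783/473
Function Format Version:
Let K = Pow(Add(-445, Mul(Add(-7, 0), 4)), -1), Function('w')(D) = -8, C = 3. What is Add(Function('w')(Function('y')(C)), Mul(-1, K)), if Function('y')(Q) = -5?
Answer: Rational(-3783, 473) ≈ -7.9979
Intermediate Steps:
K = Rational(-1, 473) (K = Pow(Add(-445, Mul(-7, 4)), -1) = Pow(Add(-445, -28), -1) = Pow(-473, -1) = Rational(-1, 473) ≈ -0.0021142)
Add(Function('w')(Function('y')(C)), Mul(-1, K)) = Add(-8, Mul(-1, Rational(-1, 473))) = Add(-8, Rational(1, 473)) = Rational(-3783, 473)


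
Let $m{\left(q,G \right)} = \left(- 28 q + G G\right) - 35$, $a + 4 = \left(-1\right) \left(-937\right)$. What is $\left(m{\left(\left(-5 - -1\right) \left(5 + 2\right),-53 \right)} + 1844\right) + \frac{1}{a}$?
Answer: $\frac{5040067}{933} \approx 5402.0$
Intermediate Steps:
$a = 933$ ($a = -4 - -937 = -4 + 937 = 933$)
$m{\left(q,G \right)} = -35 + G^{2} - 28 q$ ($m{\left(q,G \right)} = \left(- 28 q + G^{2}\right) - 35 = \left(G^{2} - 28 q\right) - 35 = -35 + G^{2} - 28 q$)
$\left(m{\left(\left(-5 - -1\right) \left(5 + 2\right),-53 \right)} + 1844\right) + \frac{1}{a} = \left(\left(-35 + \left(-53\right)^{2} - 28 \left(-5 - -1\right) \left(5 + 2\right)\right) + 1844\right) + \frac{1}{933} = \left(\left(-35 + 2809 - 28 \left(-5 + 1\right) 7\right) + 1844\right) + \frac{1}{933} = \left(\left(-35 + 2809 - 28 \left(\left(-4\right) 7\right)\right) + 1844\right) + \frac{1}{933} = \left(\left(-35 + 2809 - -784\right) + 1844\right) + \frac{1}{933} = \left(\left(-35 + 2809 + 784\right) + 1844\right) + \frac{1}{933} = \left(3558 + 1844\right) + \frac{1}{933} = 5402 + \frac{1}{933} = \frac{5040067}{933}$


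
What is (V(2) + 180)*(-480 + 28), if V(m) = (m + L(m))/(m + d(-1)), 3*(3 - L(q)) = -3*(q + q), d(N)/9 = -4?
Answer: -1381086/17 ≈ -81240.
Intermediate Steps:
d(N) = -36 (d(N) = 9*(-4) = -36)
L(q) = 3 + 2*q (L(q) = 3 - (-1)*(q + q) = 3 - (-1)*2*q = 3 - (-2)*q = 3 + 2*q)
V(m) = (3 + 3*m)/(-36 + m) (V(m) = (m + (3 + 2*m))/(m - 36) = (3 + 3*m)/(-36 + m))
(V(2) + 180)*(-480 + 28) = (3*(1 + 2)/(-36 + 2) + 180)*(-480 + 28) = (3*3/(-34) + 180)*(-452) = (3*(-1/34)*3 + 180)*(-452) = (-9/34 + 180)*(-452) = (6111/34)*(-452) = -1381086/17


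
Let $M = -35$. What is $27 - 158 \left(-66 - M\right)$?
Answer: $4925$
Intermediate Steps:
$27 - 158 \left(-66 - M\right) = 27 - 158 \left(-66 - -35\right) = 27 - 158 \left(-66 + 35\right) = 27 - -4898 = 27 + 4898 = 4925$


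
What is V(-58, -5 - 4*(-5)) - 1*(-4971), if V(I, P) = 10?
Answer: 4981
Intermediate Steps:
V(-58, -5 - 4*(-5)) - 1*(-4971) = 10 - 1*(-4971) = 10 + 4971 = 4981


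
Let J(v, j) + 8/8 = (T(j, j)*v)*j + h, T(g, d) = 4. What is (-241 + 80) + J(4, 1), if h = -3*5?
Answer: -161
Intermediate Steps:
h = -15
J(v, j) = -16 + 4*j*v (J(v, j) = -1 + ((4*v)*j - 15) = -1 + (4*j*v - 15) = -1 + (-15 + 4*j*v) = -16 + 4*j*v)
(-241 + 80) + J(4, 1) = (-241 + 80) + (-16 + 4*1*4) = -161 + (-16 + 16) = -161 + 0 = -161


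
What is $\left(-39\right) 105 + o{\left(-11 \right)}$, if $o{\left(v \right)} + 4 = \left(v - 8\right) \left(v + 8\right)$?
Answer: $-4042$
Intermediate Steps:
$o{\left(v \right)} = -4 + \left(-8 + v\right) \left(8 + v\right)$ ($o{\left(v \right)} = -4 + \left(v - 8\right) \left(v + 8\right) = -4 + \left(-8 + v\right) \left(8 + v\right)$)
$\left(-39\right) 105 + o{\left(-11 \right)} = \left(-39\right) 105 - \left(68 - \left(-11\right)^{2}\right) = -4095 + \left(-68 + 121\right) = -4095 + 53 = -4042$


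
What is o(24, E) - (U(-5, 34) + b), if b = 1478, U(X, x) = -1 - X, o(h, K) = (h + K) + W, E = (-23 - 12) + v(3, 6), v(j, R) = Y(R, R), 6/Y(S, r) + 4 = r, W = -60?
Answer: -1550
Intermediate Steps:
Y(S, r) = 6/(-4 + r)
v(j, R) = 6/(-4 + R)
E = -32 (E = (-23 - 12) + 6/(-4 + 6) = -35 + 6/2 = -35 + 6*(½) = -35 + 3 = -32)
o(h, K) = -60 + K + h (o(h, K) = (h + K) - 60 = (K + h) - 60 = -60 + K + h)
o(24, E) - (U(-5, 34) + b) = (-60 - 32 + 24) - ((-1 - 1*(-5)) + 1478) = -68 - ((-1 + 5) + 1478) = -68 - (4 + 1478) = -68 - 1*1482 = -68 - 1482 = -1550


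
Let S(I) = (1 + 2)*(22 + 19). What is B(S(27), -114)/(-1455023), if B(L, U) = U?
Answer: 114/1455023 ≈ 7.8349e-5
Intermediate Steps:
S(I) = 123 (S(I) = 3*41 = 123)
B(S(27), -114)/(-1455023) = -114/(-1455023) = -114*(-1/1455023) = 114/1455023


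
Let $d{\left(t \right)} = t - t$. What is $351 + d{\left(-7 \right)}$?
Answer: $351$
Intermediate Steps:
$d{\left(t \right)} = 0$
$351 + d{\left(-7 \right)} = 351 + 0 = 351$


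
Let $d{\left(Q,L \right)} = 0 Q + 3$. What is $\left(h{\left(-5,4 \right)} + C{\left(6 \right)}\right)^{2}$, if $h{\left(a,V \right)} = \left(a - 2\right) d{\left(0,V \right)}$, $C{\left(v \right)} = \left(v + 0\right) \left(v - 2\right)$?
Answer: $9$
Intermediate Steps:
$C{\left(v \right)} = v \left(-2 + v\right)$
$d{\left(Q,L \right)} = 3$ ($d{\left(Q,L \right)} = 0 + 3 = 3$)
$h{\left(a,V \right)} = -6 + 3 a$ ($h{\left(a,V \right)} = \left(a - 2\right) 3 = \left(-2 + a\right) 3 = -6 + 3 a$)
$\left(h{\left(-5,4 \right)} + C{\left(6 \right)}\right)^{2} = \left(\left(-6 + 3 \left(-5\right)\right) + 6 \left(-2 + 6\right)\right)^{2} = \left(\left(-6 - 15\right) + 6 \cdot 4\right)^{2} = \left(-21 + 24\right)^{2} = 3^{2} = 9$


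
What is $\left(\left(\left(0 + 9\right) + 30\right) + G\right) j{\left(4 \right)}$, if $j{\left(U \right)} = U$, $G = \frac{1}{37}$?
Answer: $\frac{5776}{37} \approx 156.11$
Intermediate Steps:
$G = \frac{1}{37} \approx 0.027027$
$\left(\left(\left(0 + 9\right) + 30\right) + G\right) j{\left(4 \right)} = \left(\left(\left(0 + 9\right) + 30\right) + \frac{1}{37}\right) 4 = \left(\left(9 + 30\right) + \frac{1}{37}\right) 4 = \left(39 + \frac{1}{37}\right) 4 = \frac{1444}{37} \cdot 4 = \frac{5776}{37}$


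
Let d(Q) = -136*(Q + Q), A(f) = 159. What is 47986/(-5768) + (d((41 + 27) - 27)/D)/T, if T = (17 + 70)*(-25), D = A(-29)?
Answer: -8265216857/997359300 ≈ -8.2871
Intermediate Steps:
D = 159
T = -2175 (T = 87*(-25) = -2175)
d(Q) = -272*Q
47986/(-5768) + (d((41 + 27) - 27)/D)/T = 47986/(-5768) + (-272*((41 + 27) - 27)/159)/(-2175) = 47986*(-1/5768) + (-272*(68 - 27)*(1/159))*(-1/2175) = -23993/2884 + (-272*41*(1/159))*(-1/2175) = -23993/2884 - 11152*1/159*(-1/2175) = -23993/2884 - 11152/159*(-1/2175) = -23993/2884 + 11152/345825 = -8265216857/997359300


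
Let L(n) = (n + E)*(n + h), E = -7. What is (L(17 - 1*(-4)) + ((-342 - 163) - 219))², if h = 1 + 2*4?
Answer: 92416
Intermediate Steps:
h = 9 (h = 1 + 8 = 9)
L(n) = (-7 + n)*(9 + n) (L(n) = (n - 7)*(n + 9) = (-7 + n)*(9 + n))
(L(17 - 1*(-4)) + ((-342 - 163) - 219))² = ((-63 + (17 - 1*(-4))² + 2*(17 - 1*(-4))) + ((-342 - 163) - 219))² = ((-63 + (17 + 4)² + 2*(17 + 4)) + (-505 - 219))² = ((-63 + 21² + 2*21) - 724)² = ((-63 + 441 + 42) - 724)² = (420 - 724)² = (-304)² = 92416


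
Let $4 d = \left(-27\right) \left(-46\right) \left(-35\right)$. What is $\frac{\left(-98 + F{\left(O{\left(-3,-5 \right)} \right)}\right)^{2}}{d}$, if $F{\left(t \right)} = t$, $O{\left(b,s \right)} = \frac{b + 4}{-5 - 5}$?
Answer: $- \frac{35643}{40250} \approx -0.88554$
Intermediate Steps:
$O{\left(b,s \right)} = - \frac{2}{5} - \frac{b}{10}$ ($O{\left(b,s \right)} = \frac{4 + b}{-10} = \left(4 + b\right) \left(- \frac{1}{10}\right) = - \frac{2}{5} - \frac{b}{10}$)
$d = - \frac{21735}{2}$ ($d = \frac{\left(-27\right) \left(-46\right) \left(-35\right)}{4} = \frac{1242 \left(-35\right)}{4} = \frac{1}{4} \left(-43470\right) = - \frac{21735}{2} \approx -10868.0$)
$\frac{\left(-98 + F{\left(O{\left(-3,-5 \right)} \right)}\right)^{2}}{d} = \frac{\left(-98 - \frac{1}{10}\right)^{2}}{- \frac{21735}{2}} = \left(-98 + \left(- \frac{2}{5} + \frac{3}{10}\right)\right)^{2} \left(- \frac{2}{21735}\right) = \left(-98 - \frac{1}{10}\right)^{2} \left(- \frac{2}{21735}\right) = \left(- \frac{981}{10}\right)^{2} \left(- \frac{2}{21735}\right) = \frac{962361}{100} \left(- \frac{2}{21735}\right) = - \frac{35643}{40250}$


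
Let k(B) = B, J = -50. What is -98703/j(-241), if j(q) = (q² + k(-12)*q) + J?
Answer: -98703/60923 ≈ -1.6201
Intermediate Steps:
j(q) = -50 + q² - 12*q (j(q) = (q² - 12*q) - 50 = -50 + q² - 12*q)
-98703/j(-241) = -98703/(-50 + (-241)² - 12*(-241)) = -98703/(-50 + 58081 + 2892) = -98703/60923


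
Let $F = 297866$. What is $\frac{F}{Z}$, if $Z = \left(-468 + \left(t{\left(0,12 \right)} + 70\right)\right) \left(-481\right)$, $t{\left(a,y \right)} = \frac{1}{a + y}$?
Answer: $\frac{3574392}{2296775} \approx 1.5563$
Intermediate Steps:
$Z = \frac{2296775}{12}$ ($Z = \left(-468 + \left(\frac{1}{0 + 12} + 70\right)\right) \left(-481\right) = \left(-468 + \left(\frac{1}{12} + 70\right)\right) \left(-481\right) = \left(-468 + \frac{841}{12}\right) \left(-481\right) = \left(- \frac{4775}{12}\right) \left(-481\right) = \frac{2296775}{12} \approx 1.914 \cdot 10^{5}$)
$\frac{F}{Z} = \frac{297866}{\frac{2296775}{12}} = 297866 \cdot \frac{12}{2296775} = \frac{3574392}{2296775}$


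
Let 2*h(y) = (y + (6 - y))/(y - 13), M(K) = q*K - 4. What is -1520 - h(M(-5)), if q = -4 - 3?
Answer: -9121/6 ≈ -1520.2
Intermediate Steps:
q = -7
M(K) = -4 - 7*K (M(K) = -7*K - 4 = -4 - 7*K)
h(y) = 3/(-13 + y) (h(y) = ((y + (6 - y))/(y - 13))/2 = (6/(-13 + y))/2 = 3/(-13 + y))
-1520 - h(M(-5)) = -1520 - 3/(-13 + (-4 - 7*(-5))) = -1520 - 3/(-13 + (-4 + 35)) = -1520 - 3/(-13 + 31) = -1520 - 3/18 = -1520 - 1*⅙ = -1520 - ⅙ = -9121/6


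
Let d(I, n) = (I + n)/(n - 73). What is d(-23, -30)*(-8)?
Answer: -424/103 ≈ -4.1165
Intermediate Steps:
d(I, n) = (I + n)/(-73 + n)
d(-23, -30)*(-8) = ((-23 - 30)/(-73 - 30))*(-8) = (-53/(-103))*(-8) = -1/103*(-53)*(-8) = (53/103)*(-8) = -424/103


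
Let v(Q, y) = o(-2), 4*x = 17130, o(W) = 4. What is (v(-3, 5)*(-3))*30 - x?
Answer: -9285/2 ≈ -4642.5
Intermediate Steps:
x = 8565/2 (x = (¼)*17130 = 8565/2 ≈ 4282.5)
v(Q, y) = 4
(v(-3, 5)*(-3))*30 - x = (4*(-3))*30 - 1*8565/2 = -12*30 - 8565/2 = -360 - 8565/2 = -9285/2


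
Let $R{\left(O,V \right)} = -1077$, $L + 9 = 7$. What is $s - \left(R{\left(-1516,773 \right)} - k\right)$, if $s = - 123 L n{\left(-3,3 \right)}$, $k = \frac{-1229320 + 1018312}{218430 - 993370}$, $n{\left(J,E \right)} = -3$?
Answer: $\frac{65728917}{193735} \approx 339.27$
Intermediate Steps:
$L = -2$ ($L = -9 + 7 = -2$)
$k = \frac{52752}{193735}$ ($k = - \frac{211008}{-774940} = \left(-211008\right) \left(- \frac{1}{774940}\right) = \frac{52752}{193735} \approx 0.27229$)
$s = -738$ ($s = \left(-123\right) \left(-2\right) \left(-3\right) = 246 \left(-3\right) = -738$)
$s - \left(R{\left(-1516,773 \right)} - k\right) = -738 - \left(-1077 - \frac{52752}{193735}\right) = -738 - - \frac{208705347}{193735} = -738 + \frac{208705347}{193735} = \frac{65728917}{193735}$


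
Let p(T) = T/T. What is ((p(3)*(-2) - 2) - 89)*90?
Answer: -8370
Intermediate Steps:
p(T) = 1
((p(3)*(-2) - 2) - 89)*90 = ((1*(-2) - 2) - 89)*90 = ((-2 - 2) - 89)*90 = (-4 - 89)*90 = -93*90 = -8370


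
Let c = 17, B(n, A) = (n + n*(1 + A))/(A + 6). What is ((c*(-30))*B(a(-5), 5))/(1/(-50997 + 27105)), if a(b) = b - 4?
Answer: -69786360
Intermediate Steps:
a(b) = -4 + b
B(n, A) = (n + n*(1 + A))/(6 + A)
((c*(-30))*B(a(-5), 5))/(1/(-50997 + 27105)) = ((17*(-30))*((-4 - 5)*(2 + 5)/(6 + 5)))/(1/(-50997 + 27105)) = (-(-4590)*7/11)/(1/(-23892)) = (-(-4590)*7/11)/(-1/23892) = -510*(-63/11)*(-23892) = (32130/11)*(-23892) = -69786360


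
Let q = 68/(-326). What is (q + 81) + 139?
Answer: 35826/163 ≈ 219.79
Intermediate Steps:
q = -34/163 (q = 68*(-1/326) = -34/163 ≈ -0.20859)
(q + 81) + 139 = (-34/163 + 81) + 139 = 13169/163 + 139 = 35826/163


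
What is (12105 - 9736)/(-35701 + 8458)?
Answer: -2369/27243 ≈ -0.086958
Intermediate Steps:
(12105 - 9736)/(-35701 + 8458) = 2369/(-27243) = 2369*(-1/27243) = -2369/27243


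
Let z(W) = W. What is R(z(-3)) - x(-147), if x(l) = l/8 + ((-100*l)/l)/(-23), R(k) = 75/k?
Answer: -2019/184 ≈ -10.973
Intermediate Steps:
x(l) = 100/23 + l/8 (x(l) = l*(1/8) - 100*(-1/23) = l/8 + 100/23 = 100/23 + l/8)
R(z(-3)) - x(-147) = 75/(-3) - (100/23 + (1/8)*(-147)) = 75*(-1/3) - (100/23 - 147/8) = -25 - 1*(-2581/184) = -25 + 2581/184 = -2019/184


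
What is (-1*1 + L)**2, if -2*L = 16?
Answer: 81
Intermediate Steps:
L = -8 (L = -1/2*16 = -8)
(-1*1 + L)**2 = (-1*1 - 8)**2 = (-1 - 8)**2 = (-9)**2 = 81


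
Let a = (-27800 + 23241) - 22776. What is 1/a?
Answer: -1/27335 ≈ -3.6583e-5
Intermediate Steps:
a = -27335 (a = -4559 - 22776 = -27335)
1/a = 1/(-27335) = -1/27335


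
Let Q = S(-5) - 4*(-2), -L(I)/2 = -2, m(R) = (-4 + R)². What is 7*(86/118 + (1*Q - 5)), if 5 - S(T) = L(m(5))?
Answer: 1953/59 ≈ 33.102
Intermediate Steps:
L(I) = 4 (L(I) = -2*(-2) = 4)
S(T) = 1 (S(T) = 5 - 1*4 = 5 - 4 = 1)
Q = 9 (Q = 1 - 4*(-2) = 1 + 8 = 9)
7*(86/118 + (1*Q - 5)) = 7*(86/118 + (1*9 - 5)) = 7*(86*(1/118) + (9 - 5)) = 7*(43/59 + 4) = 7*(279/59) = 1953/59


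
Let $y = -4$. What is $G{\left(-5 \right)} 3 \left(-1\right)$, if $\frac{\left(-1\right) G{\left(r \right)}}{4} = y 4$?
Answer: $-192$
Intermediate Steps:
$G{\left(r \right)} = 64$ ($G{\left(r \right)} = - 4 \left(\left(-4\right) 4\right) = \left(-4\right) \left(-16\right) = 64$)
$G{\left(-5 \right)} 3 \left(-1\right) = 64 \cdot 3 \left(-1\right) = 192 \left(-1\right) = -192$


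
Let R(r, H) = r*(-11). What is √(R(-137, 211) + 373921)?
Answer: 2*√93857 ≈ 612.72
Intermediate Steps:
R(r, H) = -11*r
√(R(-137, 211) + 373921) = √(-11*(-137) + 373921) = √(1507 + 373921) = √375428 = 2*√93857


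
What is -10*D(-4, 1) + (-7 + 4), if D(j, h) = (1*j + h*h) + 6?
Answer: -33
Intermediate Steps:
D(j, h) = 6 + j + h² (D(j, h) = (j + h²) + 6 = 6 + j + h²)
-10*D(-4, 1) + (-7 + 4) = -10*(6 - 4 + 1²) + (-7 + 4) = -10*(6 - 4 + 1) - 3 = -10*3 - 3 = -30 - 3 = -33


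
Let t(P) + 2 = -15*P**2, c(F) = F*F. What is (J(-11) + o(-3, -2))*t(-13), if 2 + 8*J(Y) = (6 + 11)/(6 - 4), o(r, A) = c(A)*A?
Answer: 291755/16 ≈ 18235.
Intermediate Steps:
c(F) = F**2
o(r, A) = A**3 (o(r, A) = A**2*A = A**3)
t(P) = -2 - 15*P**2
J(Y) = 13/16 (J(Y) = -1/4 + ((6 + 11)/(6 - 4))/8 = -1/4 + (17/2)/8 = -1/4 + (17*(1/2))/8 = -1/4 + (1/8)*(17/2) = -1/4 + 17/16 = 13/16)
(J(-11) + o(-3, -2))*t(-13) = (13/16 + (-2)**3)*(-2 - 15*(-13)**2) = (13/16 - 8)*(-2 - 15*169) = -115*(-2 - 2535)/16 = -115/16*(-2537) = 291755/16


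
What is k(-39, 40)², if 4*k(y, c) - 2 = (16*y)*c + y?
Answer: 624850009/16 ≈ 3.9053e+7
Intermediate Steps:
k(y, c) = ½ + y/4 + 4*c*y (k(y, c) = ½ + ((16*y)*c + y)/4 = ½ + (16*c*y + y)/4 = ½ + (y + 16*c*y)/4 = ½ + (y/4 + 4*c*y) = ½ + y/4 + 4*c*y)
k(-39, 40)² = (½ + (¼)*(-39) + 4*40*(-39))² = (½ - 39/4 - 6240)² = (-24997/4)² = 624850009/16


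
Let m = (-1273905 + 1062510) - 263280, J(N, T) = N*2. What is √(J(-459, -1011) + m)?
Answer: I*√475593 ≈ 689.63*I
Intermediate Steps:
J(N, T) = 2*N
m = -474675 (m = -211395 - 263280 = -474675)
√(J(-459, -1011) + m) = √(2*(-459) - 474675) = √(-918 - 474675) = √(-475593) = I*√475593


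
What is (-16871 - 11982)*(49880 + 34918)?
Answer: -2446676694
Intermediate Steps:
(-16871 - 11982)*(49880 + 34918) = -28853*84798 = -2446676694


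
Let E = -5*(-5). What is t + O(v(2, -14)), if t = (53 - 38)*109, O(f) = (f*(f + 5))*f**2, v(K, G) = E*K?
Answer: 6876635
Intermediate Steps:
E = 25
v(K, G) = 25*K
O(f) = f**3*(5 + f) (O(f) = (f*(5 + f))*f**2 = f**3*(5 + f))
t = 1635 (t = 15*109 = 1635)
t + O(v(2, -14)) = 1635 + (25*2)**3*(5 + 25*2) = 1635 + 50**3*(5 + 50) = 1635 + 125000*55 = 1635 + 6875000 = 6876635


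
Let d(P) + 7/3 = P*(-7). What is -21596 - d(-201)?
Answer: -69002/3 ≈ -23001.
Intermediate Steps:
d(P) = -7/3 - 7*P (d(P) = -7/3 + P*(-7) = -7/3 - 7*P)
-21596 - d(-201) = -21596 - (-7/3 - 7*(-201)) = -21596 - (-7/3 + 1407) = -21596 - 1*4214/3 = -21596 - 4214/3 = -69002/3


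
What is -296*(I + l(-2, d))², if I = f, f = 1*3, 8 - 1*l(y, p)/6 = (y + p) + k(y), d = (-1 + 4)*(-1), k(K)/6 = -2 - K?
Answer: -1942056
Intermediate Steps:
k(K) = -12 - 6*K (k(K) = 6*(-2 - K) = -12 - 6*K)
d = -3 (d = 3*(-1) = -3)
l(y, p) = 120 - 6*p + 30*y (l(y, p) = 48 - 6*((y + p) + (-12 - 6*y)) = 48 - 6*((p + y) + (-12 - 6*y)) = 48 - 6*(-12 + p - 5*y) = 48 + (72 - 6*p + 30*y) = 120 - 6*p + 30*y)
f = 3
I = 3
-296*(I + l(-2, d))² = -296*(3 + (120 - 6*(-3) + 30*(-2)))² = -296*(3 + (120 + 18 - 60))² = -296*(3 + 78)² = -296*81² = -296*6561 = -1942056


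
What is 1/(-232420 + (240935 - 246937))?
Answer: -1/238422 ≈ -4.1942e-6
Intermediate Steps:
1/(-232420 + (240935 - 246937)) = 1/(-232420 - 6002) = 1/(-238422) = -1/238422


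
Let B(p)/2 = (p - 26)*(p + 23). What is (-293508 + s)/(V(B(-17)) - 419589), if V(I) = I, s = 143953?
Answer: 4273/12003 ≈ 0.35599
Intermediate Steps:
B(p) = 2*(-26 + p)*(23 + p) (B(p) = 2*((p - 26)*(p + 23)) = 2*((-26 + p)*(23 + p)) = 2*(-26 + p)*(23 + p))
(-293508 + s)/(V(B(-17)) - 419589) = (-293508 + 143953)/((-1196 - 6*(-17) + 2*(-17)²) - 419589) = -149555/((-1196 + 102 + 2*289) - 419589) = -149555/((-1196 + 102 + 578) - 419589) = -149555/(-516 - 419589) = -149555/(-420105) = -149555*(-1/420105) = 4273/12003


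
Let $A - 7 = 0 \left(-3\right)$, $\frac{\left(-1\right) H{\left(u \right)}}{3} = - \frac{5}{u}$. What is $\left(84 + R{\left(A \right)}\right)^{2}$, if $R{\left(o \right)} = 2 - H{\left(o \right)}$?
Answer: $\frac{344569}{49} \approx 7032.0$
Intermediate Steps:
$H{\left(u \right)} = \frac{15}{u}$ ($H{\left(u \right)} = - 3 \left(- \frac{5}{u}\right) = \frac{15}{u}$)
$A = 7$ ($A = 7 + 0 \left(-3\right) = 7 + 0 = 7$)
$R{\left(o \right)} = 2 - \frac{15}{o}$
$\left(84 + R{\left(A \right)}\right)^{2} = \left(84 + \left(2 - \frac{15}{7}\right)\right)^{2} = \left(84 - \frac{1}{7}\right)^{2} = \left(\frac{587}{7}\right)^{2} = \frac{344569}{49}$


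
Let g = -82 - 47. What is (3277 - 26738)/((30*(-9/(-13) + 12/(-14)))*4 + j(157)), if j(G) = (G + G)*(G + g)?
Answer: -2134951/798272 ≈ -2.6745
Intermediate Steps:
g = -129
j(G) = 2*G*(-129 + G) (j(G) = (G + G)*(G - 129) = (2*G)*(-129 + G) = 2*G*(-129 + G))
(3277 - 26738)/((30*(-9/(-13) + 12/(-14)))*4 + j(157)) = (3277 - 26738)/((30*(-9/(-13) + 12/(-14)))*4 + 2*157*(-129 + 157)) = -23461/((30*(-9*(-1/13) + 12*(-1/14)))*4 + 2*157*28) = -23461/((30*(9/13 - 6/7))*4 + 8792) = -23461/((30*(-15/91))*4 + 8792) = -23461/(-450/91*4 + 8792) = -23461/(-1800/91 + 8792) = -23461/798272/91 = -23461*91/798272 = -2134951/798272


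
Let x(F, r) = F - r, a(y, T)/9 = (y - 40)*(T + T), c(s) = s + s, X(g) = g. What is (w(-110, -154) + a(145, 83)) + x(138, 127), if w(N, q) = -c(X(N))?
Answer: 157101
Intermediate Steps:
c(s) = 2*s
w(N, q) = -2*N
a(y, T) = 18*T*(-40 + y) (a(y, T) = 9*((y - 40)*(T + T)) = 9*((-40 + y)*(2*T)) = 9*(2*T*(-40 + y)) = 18*T*(-40 + y))
(w(-110, -154) + a(145, 83)) + x(138, 127) = (-2*(-110) + 18*83*(-40 + 145)) + (138 - 1*127) = (220 + 18*83*105) + (138 - 127) = (220 + 156870) + 11 = 157090 + 11 = 157101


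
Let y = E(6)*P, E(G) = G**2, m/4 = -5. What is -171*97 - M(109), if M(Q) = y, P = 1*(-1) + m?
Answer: -15831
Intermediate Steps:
m = -20 (m = 4*(-5) = -20)
P = -21 (P = 1*(-1) - 20 = -1 - 20 = -21)
y = -756 (y = 6**2*(-21) = 36*(-21) = -756)
M(Q) = -756
-171*97 - M(109) = -171*97 - 1*(-756) = -16587 + 756 = -15831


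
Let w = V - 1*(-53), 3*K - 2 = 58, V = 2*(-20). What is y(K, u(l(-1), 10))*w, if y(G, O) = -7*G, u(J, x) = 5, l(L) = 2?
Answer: -1820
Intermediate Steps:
V = -40
K = 20 (K = ⅔ + (⅓)*58 = ⅔ + 58/3 = 20)
w = 13 (w = -40 - 1*(-53) = -40 + 53 = 13)
y(K, u(l(-1), 10))*w = -7*20*13 = -140*13 = -1820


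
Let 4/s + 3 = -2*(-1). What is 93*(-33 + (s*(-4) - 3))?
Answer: -1860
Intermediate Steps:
s = -4 (s = 4/(-3 - 2*(-1)) = 4/(-3 + 2) = 4/(-1) = 4*(-1) = -4)
93*(-33 + (s*(-4) - 3)) = 93*(-33 + (-4*(-4) - 3)) = 93*(-33 + (16 - 3)) = 93*(-33 + 13) = 93*(-20) = -1860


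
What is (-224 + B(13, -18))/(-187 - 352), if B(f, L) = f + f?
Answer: 18/49 ≈ 0.36735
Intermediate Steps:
B(f, L) = 2*f
(-224 + B(13, -18))/(-187 - 352) = (-224 + 2*13)/(-187 - 352) = (-224 + 26)/(-539) = -198*(-1/539) = 18/49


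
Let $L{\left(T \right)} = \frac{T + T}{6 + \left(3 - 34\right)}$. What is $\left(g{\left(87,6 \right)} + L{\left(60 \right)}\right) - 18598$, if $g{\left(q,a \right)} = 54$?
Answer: $- \frac{92744}{5} \approx -18549.0$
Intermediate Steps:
$L{\left(T \right)} = - \frac{2 T}{25}$ ($L{\left(T \right)} = \frac{2 T}{6 + \left(3 - 34\right)} = \frac{2 T}{6 - 31} = \frac{2 T}{-25} = 2 T \left(- \frac{1}{25}\right) = - \frac{2 T}{25}$)
$\left(g{\left(87,6 \right)} + L{\left(60 \right)}\right) - 18598 = \left(54 - \frac{24}{5}\right) - 18598 = \frac{246}{5} - 18598 = - \frac{92744}{5}$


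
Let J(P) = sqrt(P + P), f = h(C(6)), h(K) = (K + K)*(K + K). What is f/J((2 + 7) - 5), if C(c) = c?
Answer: 36*sqrt(2) ≈ 50.912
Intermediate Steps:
h(K) = 4*K**2 (h(K) = (2*K)*(2*K) = 4*K**2)
f = 144 (f = 4*6**2 = 4*36 = 144)
J(P) = sqrt(2)*sqrt(P) (J(P) = sqrt(2*P) = sqrt(2)*sqrt(P))
f/J((2 + 7) - 5) = 144/((sqrt(2)*sqrt((2 + 7) - 5))) = 144/((sqrt(2)*sqrt(9 - 5))) = 144/((sqrt(2)*sqrt(4))) = 144/((sqrt(2)*2)) = 144/((2*sqrt(2))) = 144*(sqrt(2)/4) = 36*sqrt(2)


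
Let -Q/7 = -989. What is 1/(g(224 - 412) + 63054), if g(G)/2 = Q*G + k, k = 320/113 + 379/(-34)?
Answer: -1921/4879360421 ≈ -3.9370e-7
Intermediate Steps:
k = -31947/3842 (k = 320*(1/113) + 379*(-1/34) = 320/113 - 379/34 = -31947/3842 ≈ -8.3152)
Q = 6923 (Q = -7*(-989) = 6923)
g(G) = -31947/1921 + 13846*G (g(G) = 2*(6923*G - 31947/3842) = 2*(-31947/3842 + 6923*G) = -31947/1921 + 13846*G)
1/(g(224 - 412) + 63054) = 1/((-31947/1921 + 13846*(224 - 412)) + 63054) = 1/((-31947/1921 + 13846*(-188)) + 63054) = 1/((-31947/1921 - 2603048) + 63054) = 1/(-5000487155/1921 + 63054) = 1/(-4879360421/1921) = -1921/4879360421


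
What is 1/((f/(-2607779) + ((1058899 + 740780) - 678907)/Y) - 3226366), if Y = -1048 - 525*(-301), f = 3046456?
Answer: -409361324083/1320747013234210502 ≈ -3.0995e-7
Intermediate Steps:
Y = 156977 (Y = -1048 + 158025 = 156977)
1/((f/(-2607779) + ((1058899 + 740780) - 678907)/Y) - 3226366) = 1/((3046456/(-2607779) + ((1058899 + 740780) - 678907)/156977) - 3226366) = 1/((3046456*(-1/2607779) + (1799679 - 678907)*(1/156977)) - 3226366) = 1/((-3046456/2607779 + 1120772*(1/156977)) - 3226366) = 1/((-3046456/2607779 + 1120772/156977) - 3226366) = 1/(2444502161876/409361324083 - 3226366) = 1/(-1320747013234210502/409361324083) = -409361324083/1320747013234210502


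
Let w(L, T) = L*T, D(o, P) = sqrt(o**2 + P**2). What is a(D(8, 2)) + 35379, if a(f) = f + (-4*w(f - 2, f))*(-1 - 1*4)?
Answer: 36739 - 78*sqrt(17) ≈ 36417.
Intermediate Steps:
D(o, P) = sqrt(P**2 + o**2)
a(f) = f + 20*f*(-2 + f) (a(f) = f + (-4*(f - 2)*f)*(-1 - 1*4) = f + (-4*(-2 + f)*f)*(-1 - 4) = f - 4*f*(-2 + f)*(-5) = f + 20*f*(-2 + f))
a(D(8, 2)) + 35379 = sqrt(2**2 + 8**2)*(-39 + 20*sqrt(2**2 + 8**2)) + 35379 = sqrt(4 + 64)*(-39 + 20*sqrt(4 + 64)) + 35379 = sqrt(68)*(-39 + 20*sqrt(68)) + 35379 = (2*sqrt(17))*(-39 + 20*(2*sqrt(17))) + 35379 = (2*sqrt(17))*(-39 + 40*sqrt(17)) + 35379 = 2*sqrt(17)*(-39 + 40*sqrt(17)) + 35379 = 35379 + 2*sqrt(17)*(-39 + 40*sqrt(17))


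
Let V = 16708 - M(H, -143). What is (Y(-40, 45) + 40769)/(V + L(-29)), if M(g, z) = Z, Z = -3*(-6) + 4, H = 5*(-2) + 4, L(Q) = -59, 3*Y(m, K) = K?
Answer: 40784/16627 ≈ 2.4529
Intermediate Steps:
Y(m, K) = K/3
H = -6 (H = -10 + 4 = -6)
Z = 22 (Z = 18 + 4 = 22)
M(g, z) = 22
V = 16686 (V = 16708 - 1*22 = 16708 - 22 = 16686)
(Y(-40, 45) + 40769)/(V + L(-29)) = ((⅓)*45 + 40769)/(16686 - 59) = (15 + 40769)/16627 = 40784*(1/16627) = 40784/16627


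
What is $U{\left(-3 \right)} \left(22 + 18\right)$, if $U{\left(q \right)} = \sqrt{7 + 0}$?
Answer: $40 \sqrt{7} \approx 105.83$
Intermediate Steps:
$U{\left(q \right)} = \sqrt{7}$
$U{\left(-3 \right)} \left(22 + 18\right) = \sqrt{7} \left(22 + 18\right) = \sqrt{7} \cdot 40 = 40 \sqrt{7}$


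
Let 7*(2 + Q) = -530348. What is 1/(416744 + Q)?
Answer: 1/340978 ≈ 2.9327e-6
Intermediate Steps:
Q = -75766 (Q = -2 + (1/7)*(-530348) = -2 - 75764 = -75766)
1/(416744 + Q) = 1/(416744 - 75766) = 1/340978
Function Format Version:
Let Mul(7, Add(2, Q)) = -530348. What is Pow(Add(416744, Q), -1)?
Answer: Rational(1, 340978) ≈ 2.9327e-6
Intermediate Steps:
Q = -75766 (Q = Add(-2, Mul(Rational(1, 7), -530348)) = Add(-2, -75764) = -75766)
Pow(Add(416744, Q), -1) = Pow(Add(416744, -75766), -1) = Pow(340978, -1) = Rational(1, 340978)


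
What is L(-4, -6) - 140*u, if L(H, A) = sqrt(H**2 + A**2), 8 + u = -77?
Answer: 11900 + 2*sqrt(13) ≈ 11907.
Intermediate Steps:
u = -85 (u = -8 - 77 = -85)
L(H, A) = sqrt(A**2 + H**2)
L(-4, -6) - 140*u = sqrt((-6)**2 + (-4)**2) - 140*(-85) = sqrt(36 + 16) + 11900 = sqrt(52) + 11900 = 2*sqrt(13) + 11900 = 11900 + 2*sqrt(13)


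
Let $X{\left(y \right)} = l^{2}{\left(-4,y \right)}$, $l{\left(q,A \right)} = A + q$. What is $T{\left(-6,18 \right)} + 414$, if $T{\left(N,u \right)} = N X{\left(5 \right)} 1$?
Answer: $408$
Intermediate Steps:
$X{\left(y \right)} = \left(-4 + y\right)^{2}$ ($X{\left(y \right)} = \left(y - 4\right)^{2} = \left(-4 + y\right)^{2}$)
$T{\left(N,u \right)} = N$ ($T{\left(N,u \right)} = N \left(-4 + 5\right)^{2} \cdot 1 = N 1^{2} \cdot 1 = N 1 \cdot 1 = N 1 = N$)
$T{\left(-6,18 \right)} + 414 = -6 + 414 = 408$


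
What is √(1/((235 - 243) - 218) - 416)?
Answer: 11*I*√175602/226 ≈ 20.396*I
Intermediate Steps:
√(1/((235 - 243) - 218) - 416) = √(1/(-8 - 218) - 416) = √(1/(-226) - 416) = √(-1/226 - 416) = √(-94017/226) = 11*I*√175602/226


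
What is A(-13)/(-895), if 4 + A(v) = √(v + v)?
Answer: 4/895 - I*√26/895 ≈ 0.0044693 - 0.0056972*I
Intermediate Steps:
A(v) = -4 + √2*√v (A(v) = -4 + √(v + v) = -4 + √(2*v) = -4 + √2*√v)
A(-13)/(-895) = (-4 + √2*√(-13))/(-895) = (-4 + √2*(I*√13))*(-1/895) = (-4 + I*√26)*(-1/895) = 4/895 - I*√26/895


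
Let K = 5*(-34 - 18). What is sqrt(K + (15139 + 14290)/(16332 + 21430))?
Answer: I*sqrt(369640549542)/37762 ≈ 16.1*I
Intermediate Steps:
K = -260 (K = 5*(-52) = -260)
sqrt(K + (15139 + 14290)/(16332 + 21430)) = sqrt(-260 + (15139 + 14290)/(16332 + 21430)) = sqrt(-260 + 29429/37762) = sqrt(-9788691/37762) = I*sqrt(369640549542)/37762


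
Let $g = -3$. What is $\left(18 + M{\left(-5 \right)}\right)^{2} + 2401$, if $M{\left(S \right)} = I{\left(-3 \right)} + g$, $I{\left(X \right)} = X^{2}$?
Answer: $2977$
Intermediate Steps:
$M{\left(S \right)} = 6$ ($M{\left(S \right)} = \left(-3\right)^{2} - 3 = 9 - 3 = 6$)
$\left(18 + M{\left(-5 \right)}\right)^{2} + 2401 = \left(18 + 6\right)^{2} + 2401 = 24^{2} + 2401 = 576 + 2401 = 2977$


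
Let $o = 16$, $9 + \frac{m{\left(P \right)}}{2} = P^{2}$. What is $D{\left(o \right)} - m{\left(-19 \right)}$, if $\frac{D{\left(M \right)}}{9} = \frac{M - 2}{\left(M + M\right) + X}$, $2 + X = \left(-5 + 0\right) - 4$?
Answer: $-698$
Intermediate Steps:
$m{\left(P \right)} = -18 + 2 P^{2}$
$X = -11$ ($X = -2 + \left(\left(-5 + 0\right) - 4\right) = -2 - 9 = -11$)
$D{\left(M \right)} = \frac{9 \left(-2 + M\right)}{-11 + 2 M}$ ($D{\left(M \right)} = 9 \frac{M - 2}{\left(M + M\right) - 11} = 9 \frac{-2 + M}{2 M - 11} = 9 \frac{-2 + M}{-11 + 2 M} = \frac{9 \left(-2 + M\right)}{-11 + 2 M}$)
$D{\left(o \right)} - m{\left(-19 \right)} = \frac{9 \left(-2 + 16\right)}{-11 + 2 \cdot 16} - \left(-18 + 2 \left(-19\right)^{2}\right) = 9 \frac{1}{-11 + 32} \cdot 14 - \left(-18 + 2 \cdot 361\right) = 9 \cdot \frac{1}{21} \cdot 14 - \left(-18 + 722\right) = 9 \cdot \frac{1}{21} \cdot 14 - 704 = 6 - 704 = -698$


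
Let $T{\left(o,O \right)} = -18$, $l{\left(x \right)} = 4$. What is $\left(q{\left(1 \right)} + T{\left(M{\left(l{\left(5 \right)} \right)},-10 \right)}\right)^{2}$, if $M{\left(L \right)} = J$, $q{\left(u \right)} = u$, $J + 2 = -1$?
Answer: $289$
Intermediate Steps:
$J = -3$ ($J = -2 - 1 = -3$)
$M{\left(L \right)} = -3$
$\left(q{\left(1 \right)} + T{\left(M{\left(l{\left(5 \right)} \right)},-10 \right)}\right)^{2} = \left(1 - 18\right)^{2} = \left(-17\right)^{2} = 289$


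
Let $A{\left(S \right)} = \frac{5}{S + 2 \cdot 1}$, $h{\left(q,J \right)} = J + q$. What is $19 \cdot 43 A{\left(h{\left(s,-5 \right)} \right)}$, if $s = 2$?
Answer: $-4085$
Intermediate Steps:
$A{\left(S \right)} = \frac{5}{2 + S}$ ($A{\left(S \right)} = \frac{5}{S + 2} = \frac{5}{2 + S}$)
$19 \cdot 43 A{\left(h{\left(s,-5 \right)} \right)} = 19 \cdot 43 \frac{5}{2 + \left(-5 + 2\right)} = 817 \frac{5}{2 - 3} = 817 \frac{5}{-1} = 817 \cdot 5 \left(-1\right) = 817 \left(-5\right) = -4085$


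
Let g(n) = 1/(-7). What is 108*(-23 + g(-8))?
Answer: -17496/7 ≈ -2499.4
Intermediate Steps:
g(n) = -1/7
108*(-23 + g(-8)) = 108*(-23 - 1/7) = 108*(-162/7) = -17496/7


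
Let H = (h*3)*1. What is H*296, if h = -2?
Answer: -1776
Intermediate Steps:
H = -6 (H = -2*3*1 = -6*1 = -6)
H*296 = -6*296 = -1776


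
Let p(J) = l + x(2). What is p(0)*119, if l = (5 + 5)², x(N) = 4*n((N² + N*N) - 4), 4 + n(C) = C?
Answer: 11900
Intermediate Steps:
n(C) = -4 + C
x(N) = -32 + 8*N² (x(N) = 4*(-4 + ((N² + N*N) - 4)) = 4*(-4 + ((N² + N²) - 4)) = 4*(-4 + (2*N² - 4)) = 4*(-4 + (-4 + 2*N²)) = 4*(-8 + 2*N²) = -32 + 8*N²)
l = 100 (l = 10² = 100)
p(J) = 100 (p(J) = 100 + (-32 + 8*2²) = 100 + (-32 + 8*4) = 100 + (-32 + 32) = 100 + 0 = 100)
p(0)*119 = 100*119 = 11900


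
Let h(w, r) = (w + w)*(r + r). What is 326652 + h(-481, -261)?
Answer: 828816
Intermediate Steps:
h(w, r) = 4*r*w (h(w, r) = (2*w)*(2*r) = 4*r*w)
326652 + h(-481, -261) = 326652 + 4*(-261)*(-481) = 326652 + 502164 = 828816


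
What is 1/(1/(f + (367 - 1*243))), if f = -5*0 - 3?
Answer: 121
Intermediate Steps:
f = -3 (f = 0 - 3 = -3)
1/(1/(f + (367 - 1*243))) = 1/(1/(-3 + (367 - 1*243))) = 1/(1/(-3 + (367 - 243))) = 1/(1/(-3 + 124)) = 1/(1/121) = 121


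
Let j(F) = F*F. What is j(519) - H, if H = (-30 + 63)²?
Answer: 268272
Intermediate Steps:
j(F) = F²
H = 1089 (H = 33² = 1089)
j(519) - H = 519² - 1*1089 = 269361 - 1089 = 268272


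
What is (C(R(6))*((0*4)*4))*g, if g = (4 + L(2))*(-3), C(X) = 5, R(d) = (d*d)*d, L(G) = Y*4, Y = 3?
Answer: 0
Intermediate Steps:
L(G) = 12 (L(G) = 3*4 = 12)
R(d) = d³ (R(d) = d²*d = d³)
g = -48 (g = (4 + 12)*(-3) = 16*(-3) = -48)
(C(R(6))*((0*4)*4))*g = (5*((0*4)*4))*(-48) = (5*(0*4))*(-48) = (5*0)*(-48) = 0*(-48) = 0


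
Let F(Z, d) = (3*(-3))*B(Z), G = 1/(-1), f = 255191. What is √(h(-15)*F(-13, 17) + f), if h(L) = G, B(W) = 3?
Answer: √255218 ≈ 505.19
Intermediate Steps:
G = -1
h(L) = -1
F(Z, d) = -27 (F(Z, d) = (3*(-3))*3 = -9*3 = -27)
√(h(-15)*F(-13, 17) + f) = √(-1*(-27) + 255191) = √(27 + 255191) = √255218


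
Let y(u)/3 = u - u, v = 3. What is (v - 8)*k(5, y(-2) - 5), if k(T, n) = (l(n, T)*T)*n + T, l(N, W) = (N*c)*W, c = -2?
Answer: 6225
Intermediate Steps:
y(u) = 0 (y(u) = 3*(u - u) = 3*0 = 0)
l(N, W) = -2*N*W (l(N, W) = (N*(-2))*W = (-2*N)*W = -2*N*W)
k(T, n) = T - 2*T²*n² (k(T, n) = ((-2*n*T)*T)*n + T = ((-2*T*n)*T)*n + T = (-2*n*T²)*n + T = -2*T²*n² + T = T - 2*T²*n²)
(v - 8)*k(5, y(-2) - 5) = (3 - 8)*(5*(1 - 2*5*(0 - 5)²)) = -25*(1 - 2*5*(-5)²) = -25*(1 - 2*5*25) = -25*(1 - 250) = -25*(-249) = -5*(-1245) = 6225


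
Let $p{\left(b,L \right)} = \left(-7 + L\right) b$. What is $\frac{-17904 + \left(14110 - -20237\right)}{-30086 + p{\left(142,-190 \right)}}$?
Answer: $- \frac{16443}{58060} \approx -0.28321$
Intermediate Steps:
$p{\left(b,L \right)} = b \left(-7 + L\right)$
$\frac{-17904 + \left(14110 - -20237\right)}{-30086 + p{\left(142,-190 \right)}} = \frac{-17904 + \left(14110 - -20237\right)}{-30086 + 142 \left(-7 - 190\right)} = \frac{-17904 + \left(14110 + 20237\right)}{-30086 + 142 \left(-197\right)} = \frac{-17904 + 34347}{-30086 - 27974} = \frac{16443}{-58060} = 16443 \left(- \frac{1}{58060}\right) = - \frac{16443}{58060}$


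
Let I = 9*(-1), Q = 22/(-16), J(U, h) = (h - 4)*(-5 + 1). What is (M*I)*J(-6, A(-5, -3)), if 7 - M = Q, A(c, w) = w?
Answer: -4221/2 ≈ -2110.5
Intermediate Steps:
J(U, h) = 16 - 4*h (J(U, h) = (-4 + h)*(-4) = 16 - 4*h)
Q = -11/8 (Q = 22*(-1/16) = -11/8 ≈ -1.3750)
M = 67/8 (M = 7 - 1*(-11/8) = 7 + 11/8 = 67/8 ≈ 8.3750)
I = -9
(M*I)*J(-6, A(-5, -3)) = ((67/8)*(-9))*(16 - 4*(-3)) = -603*(16 + 12)/8 = -603/8*28 = -4221/2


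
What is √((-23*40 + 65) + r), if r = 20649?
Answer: √19794 ≈ 140.69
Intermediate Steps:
√((-23*40 + 65) + r) = √((-23*40 + 65) + 20649) = √((-920 + 65) + 20649) = √(-855 + 20649) = √19794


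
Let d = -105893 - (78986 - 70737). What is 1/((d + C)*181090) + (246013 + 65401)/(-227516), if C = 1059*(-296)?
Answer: -6028599049692769/4404435065144660 ≈ -1.3688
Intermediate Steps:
d = -114142 (d = -105893 - 1*8249 = -105893 - 8249 = -114142)
C = -313464
1/((d + C)*181090) + (246013 + 65401)/(-227516) = 1/(-114142 - 313464*181090) + (246013 + 65401)/(-227516) = (1/181090)/(-427606) + 311414*(-1/227516) = -1/427606*1/181090 - 155707/113758 = -1/77435170540 - 155707/113758 = -6028599049692769/4404435065144660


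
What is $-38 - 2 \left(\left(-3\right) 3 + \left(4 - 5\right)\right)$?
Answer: $-18$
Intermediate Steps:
$-38 - 2 \left(\left(-3\right) 3 + \left(4 - 5\right)\right) = -38 - 2 \left(-9 + \left(4 - 5\right)\right) = -38 - 2 \left(-9 - 1\right) = -38 - -20 = -38 + 20 = -18$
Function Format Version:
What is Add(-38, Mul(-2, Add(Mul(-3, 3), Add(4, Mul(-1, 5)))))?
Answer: -18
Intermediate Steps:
Add(-38, Mul(-2, Add(Mul(-3, 3), Add(4, Mul(-1, 5))))) = Add(-38, Mul(-2, Add(-9, Add(4, -5)))) = Add(-38, Mul(-2, Add(-9, -1))) = Add(-38, Mul(-2, -10)) = Add(-38, 20) = -18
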